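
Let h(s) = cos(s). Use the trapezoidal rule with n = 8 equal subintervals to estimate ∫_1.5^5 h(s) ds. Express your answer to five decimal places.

Δs = (5 − 1.5)/8 = 0.4375.
h(1.5) ≈ 0.07074, h(1.9375) ≈ -0.35854, h(2.375) ≈ -0.72028, h(2.8125) ≈ -0.94634, h(3.25) ≈ -0.99413, h(3.6875) ≈ -0.85466, h(4.125) ≈ -0.55419, h(4.5625) ≈ -0.14933, h(5) ≈ 0.28366.
T_8 = (Δs/2)·[h(s_0) + 2h(s_1) + ... + 2h(s_{7}) + h(s_8)].
Sum ≈ -1.92511.

-1.92511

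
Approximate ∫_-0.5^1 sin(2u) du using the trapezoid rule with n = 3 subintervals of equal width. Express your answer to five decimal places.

0.43769

Δu = (1 − (-0.5))/3 = 0.5.
f(-0.5) ≈ -0.84147, f(0) ≈ 0.00000, f(0.5) ≈ 0.84147, f(1) ≈ 0.90930.
T_3 = (Δu/2)·[f(u_0) + 2f(u_1) + 2f(u_2) + f(u_3)].
Sum ≈ 0.43769.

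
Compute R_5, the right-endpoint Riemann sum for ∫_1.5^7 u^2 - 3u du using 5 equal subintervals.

Δu = (7 − 1.5)/5 = 1.1.
Right endpoints: 2.6, 3.7, 4.8, 5.9, 7.
f(2.6) = -1.04, f(3.7) = 2.59, f(4.8) = 8.64, f(5.9) = 17.11, f(7) = 28.
Sum = Δu · [f(2.6) + f(3.7) + f(4.8) + f(5.9) + f(7)].
Sum = 60.83.

60.83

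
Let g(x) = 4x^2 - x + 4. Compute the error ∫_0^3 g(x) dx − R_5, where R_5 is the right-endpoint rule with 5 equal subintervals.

Exact integral: ∫_0^3 g(x) dx = 43.5.
R_5 = 54.12.
Error = 43.5 − 54.12 = -10.62.

-10.62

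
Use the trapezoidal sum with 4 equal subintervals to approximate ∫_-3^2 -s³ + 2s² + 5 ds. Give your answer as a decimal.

69.140625

Δs = (2 − (-3))/4 = 1.25.
f(-3) = 50, f(-1.75) = 16.484375, f(-0.5) = 5.625, f(0.75) = 5.703125, f(2) = 5.
T_4 = (Δs/2)·[f(s_0) + 2f(s_1) + 2f(s_2) + 2f(s_3) + f(s_4)].
Sum = 69.140625.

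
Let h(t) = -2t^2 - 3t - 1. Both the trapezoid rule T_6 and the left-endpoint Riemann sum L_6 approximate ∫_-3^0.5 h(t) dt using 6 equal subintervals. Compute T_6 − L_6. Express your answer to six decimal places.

T_6 ≈ -8.85532407.
L_6 ≈ -10.89699074.
T_6 − L_6 ≈ 2.041667.

2.041667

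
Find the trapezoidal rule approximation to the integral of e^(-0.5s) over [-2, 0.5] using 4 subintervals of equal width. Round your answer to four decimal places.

Δs = (0.5 − (-2))/4 = 0.625.
f(-2) ≈ 2.7183, f(-1.375) ≈ 1.9887, f(-0.75) ≈ 1.4550, f(-0.125) ≈ 1.0645, f(0.5) ≈ 0.7788.
T_4 = (Δs/2)·[f(s_0) + 2f(s_1) + 2f(s_2) + 2f(s_3) + f(s_4)].
Sum ≈ 3.9105.

3.9105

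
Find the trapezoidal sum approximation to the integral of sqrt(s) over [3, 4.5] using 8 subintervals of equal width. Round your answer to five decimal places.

Δs = (4.5 − 3)/8 = 0.1875.
f(3) ≈ 1.73205, f(3.1875) ≈ 1.78536, f(3.375) ≈ 1.83712, f(3.5625) ≈ 1.88746, f(3.75) ≈ 1.93649, f(3.9375) ≈ 1.98431, f(4.125) ≈ 2.03101, f(4.3125) ≈ 2.07666, f(4.5) ≈ 2.12132.
T_8 = (Δs/2)·[f(s_0) + 2f(s_1) + ... + 2f(s_{7}) + f(s_8)].
Sum ≈ 2.89970.

2.89970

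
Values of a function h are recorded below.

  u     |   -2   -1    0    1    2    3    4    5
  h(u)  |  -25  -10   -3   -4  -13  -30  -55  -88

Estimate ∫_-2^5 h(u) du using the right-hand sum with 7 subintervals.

-203

Δu = 1.
Sum = 1·[(-10) + (-3) + (-4) + (-13) + (-30) + (-55) + (-88)] = -203.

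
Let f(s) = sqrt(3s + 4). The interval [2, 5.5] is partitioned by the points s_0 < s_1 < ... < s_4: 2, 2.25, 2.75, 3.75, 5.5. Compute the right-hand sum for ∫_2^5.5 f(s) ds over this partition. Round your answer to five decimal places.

Subinterval widths: 0.25, 0.5, 1, 1.75.
Right endpoints: 2.25, 2.75, 3.75, 5.5.
f(2.25) ≈ 3.27872, f(2.75) ≈ 3.50000, f(3.75) ≈ 3.90512, f(5.5) ≈ 4.52769.
Sum = Σ Δs_i · f(s_i).
Sum ≈ 14.39827.

14.39827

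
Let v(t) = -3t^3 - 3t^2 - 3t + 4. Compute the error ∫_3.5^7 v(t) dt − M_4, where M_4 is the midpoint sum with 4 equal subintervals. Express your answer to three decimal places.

-11.221

Exact integral: ∫_3.5^7 v(t) dt = -2029.453125.
M_4 ≈ -2018.23193.
Error ≈ -2029.453125 − (-2018.23193) ≈ -11.221.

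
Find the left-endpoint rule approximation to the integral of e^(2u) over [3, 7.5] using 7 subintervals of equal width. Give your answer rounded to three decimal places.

802846.954

Δu = (7.5 − 3)/7 = 9/14.
Left endpoints: 3, 51/14, 30/7, 69/14, 39/7, 87/14, 48/7.
f(3) ≈ 403.429, f(51/14) ≈ 1459.303, f(30/7) ≈ 5278.665, f(69/14) ≈ 19094.256, f(39/7) ≈ 69068.714, f(87/14) ≈ 249838.860, f(48/7) ≈ 903729.812.
Sum = Δu · [f(3) + f(51/14) + f(30/7) + ...].
Sum ≈ 802846.954.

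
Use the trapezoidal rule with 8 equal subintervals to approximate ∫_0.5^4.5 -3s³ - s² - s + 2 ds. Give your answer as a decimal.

-343.75

Δs = (4.5 − 0.5)/8 = 0.5.
f(0.5) = 0.875, f(1) = -3, f(1.5) = -11.875, f(2) = -28, f(2.5) = -53.625, f(3) = -91, f(3.5) = -142.375, f(4) = -210, f(4.5) = -296.125.
T_8 = (Δs/2)·[f(s_0) + 2f(s_1) + ... + 2f(s_{7}) + f(s_8)].
Sum = -343.75.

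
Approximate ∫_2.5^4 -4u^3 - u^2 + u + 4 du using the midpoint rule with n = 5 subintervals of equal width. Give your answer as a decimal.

-221.7375

Δu = (4 − 2.5)/5 = 0.3.
Midpoints: 2.65, 2.95, 3.25, 3.55, 3.85.
f(2.65) = -74.811, f(2.95) = -104.442, f(3.25) = -140.625, f(3.55) = -184.008, f(3.85) = -235.239.
Sum = Δu · [f(2.65) + f(2.95) + f(3.25) + f(3.55) + f(3.85)].
Sum = -221.7375.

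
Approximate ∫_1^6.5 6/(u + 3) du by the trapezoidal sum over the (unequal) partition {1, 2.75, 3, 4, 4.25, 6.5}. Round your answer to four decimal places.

Subinterval widths: 1.75, 0.25, 1, 0.25, 2.25.
f(1) = 1.5, f(2.75) = 24/23, f(3) = 1, f(4) = 6/7, f(4.25) = 24/29, f(6.5) = 12/19.
On each subinterval the trapezoid contributes (Δu_i/2)·[f(u_{i-1}) + f(u_i)].
Sum ≈ 5.2617.

5.2617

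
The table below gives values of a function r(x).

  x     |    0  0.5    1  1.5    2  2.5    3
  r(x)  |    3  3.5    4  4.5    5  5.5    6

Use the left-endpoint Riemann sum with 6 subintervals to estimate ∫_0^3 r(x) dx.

12.75

Δx = 0.5.
Sum = 0.5·[3 + 3.5 + 4 + 4.5 + 5 + 5.5] = 12.75.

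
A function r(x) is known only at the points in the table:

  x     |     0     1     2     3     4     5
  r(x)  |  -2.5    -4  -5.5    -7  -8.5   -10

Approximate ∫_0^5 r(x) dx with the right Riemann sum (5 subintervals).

-35

Δx = 1.
Sum = 1·[(-4) + (-5.5) + (-7) + (-8.5) + (-10)] = -35.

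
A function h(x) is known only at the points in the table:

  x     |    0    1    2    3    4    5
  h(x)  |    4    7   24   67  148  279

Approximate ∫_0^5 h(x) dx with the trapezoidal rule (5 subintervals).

387.5

Δx = 1.
T_5 = (1/2)·[4 + 2·7 + 2·24 + 2·67 + 2·148 + 279] = 387.5.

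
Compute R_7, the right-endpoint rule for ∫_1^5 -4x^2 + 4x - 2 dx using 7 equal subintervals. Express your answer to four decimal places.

Δx = (5 − 1)/7 = 4/7.
Right endpoints: 11/7, 15/7, 19/7, 23/7, 27/7, 31/7, 5.
f(11/7) = -274/49, f(15/7) = -578/49, f(19/7) = -1010/49, f(23/7) = -1570/49, f(27/7) = -2258/49, f(31/7) = -3074/49, f(5) = -82.
Sum = Δx · [f(11/7) + f(15/7) + f(19/7) + ...].
Sum ≈ -149.0612.

-149.0612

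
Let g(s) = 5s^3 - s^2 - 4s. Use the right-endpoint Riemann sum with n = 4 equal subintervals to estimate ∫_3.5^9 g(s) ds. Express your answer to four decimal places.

10104.3701

Δs = (9 − 3.5)/4 = 1.375.
Right endpoints: 4.875, 6.25, 7.625, 9.
g(4.875) = 274443/512, g(6.25) = 1156.640625, g(7.625) = 1089521/512, g(9) = 3528.
Sum = Δs · [g(4.875) + g(6.25) + g(7.625) + g(9)].
Sum ≈ 10104.3701.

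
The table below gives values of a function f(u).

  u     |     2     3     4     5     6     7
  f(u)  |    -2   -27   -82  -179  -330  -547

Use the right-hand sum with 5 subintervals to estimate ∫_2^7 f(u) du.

Δu = 1.
Sum = 1·[(-27) + (-82) + (-179) + (-330) + (-547)] = -1165.

-1165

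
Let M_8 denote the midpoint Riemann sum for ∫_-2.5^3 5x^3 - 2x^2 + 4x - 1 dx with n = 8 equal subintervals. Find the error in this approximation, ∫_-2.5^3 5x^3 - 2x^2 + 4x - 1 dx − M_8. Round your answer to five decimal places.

0.37911

Exact integral: ∫_-2.5^3 f(x) dx ≈ 24.0052083.
M_8 ≈ 23.6260986.
Error ≈ 24.0052083 − 23.6260986 ≈ 0.37911.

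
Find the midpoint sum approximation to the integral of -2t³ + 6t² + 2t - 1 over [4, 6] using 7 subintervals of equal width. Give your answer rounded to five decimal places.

Δt = (6 − 4)/7 = 2/7.
Midpoints: 29/7, 31/7, 33/7, 5, 37/7, 39/7, 41/7.
f(29/7) = -10957/343, f(31/7) = -16525/343, f(33/7) = -23245/343, f(5) = -91, f(37/7) = -40525/343, f(39/7) = -51277/343, f(41/7) = -63565/343.
Sum = Δt · [f(29/7) + f(31/7) + f(33/7) + ...].
Sum ≈ -197.67347.

-197.67347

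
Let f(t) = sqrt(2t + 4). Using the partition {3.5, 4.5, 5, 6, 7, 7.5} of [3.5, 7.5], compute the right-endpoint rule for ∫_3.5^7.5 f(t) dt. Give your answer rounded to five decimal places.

Subinterval widths: 1, 0.5, 1, 1, 0.5.
Right endpoints: 4.5, 5, 6, 7, 7.5.
f(4.5) ≈ 3.60555, f(5) ≈ 3.74166, f(6) ≈ 4.00000, f(7) ≈ 4.24264, f(7.5) ≈ 4.35890.
Sum = Σ Δt_i · f(t_i).
Sum ≈ 15.89847.

15.89847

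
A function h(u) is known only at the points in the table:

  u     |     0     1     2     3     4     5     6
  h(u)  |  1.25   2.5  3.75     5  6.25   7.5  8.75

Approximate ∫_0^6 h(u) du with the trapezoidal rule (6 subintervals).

Δu = 1.
T_6 = (1/2)·[1.25 + 2·2.5 + 2·3.75 + 2·5 + 2·6.25 + 2·7.5 + 8.75] = 30.

30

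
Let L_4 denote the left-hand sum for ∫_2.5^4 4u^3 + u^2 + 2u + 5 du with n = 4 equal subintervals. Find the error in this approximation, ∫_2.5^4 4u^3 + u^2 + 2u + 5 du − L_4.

37.265625

Exact integral: ∫_2.5^4 f(u) du = 250.3125.
L_4 = 213.046875.
Error = 250.3125 − 213.046875 = 37.265625.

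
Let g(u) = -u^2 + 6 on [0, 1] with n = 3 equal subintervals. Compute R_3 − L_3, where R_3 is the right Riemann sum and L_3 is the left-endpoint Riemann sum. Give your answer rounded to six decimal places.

-0.333333

R_3 ≈ 5.48148148.
L_3 ≈ 5.81481481.
R_3 − L_3 ≈ -0.333333.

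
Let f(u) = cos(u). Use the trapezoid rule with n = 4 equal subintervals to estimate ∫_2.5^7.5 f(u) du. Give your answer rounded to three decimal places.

Δu = (7.5 − 2.5)/4 = 1.25.
f(2.5) ≈ -0.801, f(3.75) ≈ -0.821, f(5) ≈ 0.284, f(6.25) ≈ 0.999, f(7.5) ≈ 0.347.
T_4 = (Δu/2)·[f(u_0) + 2f(u_1) + 2f(u_2) + 2f(u_3) + f(u_4)].
Sum ≈ 0.294.

0.294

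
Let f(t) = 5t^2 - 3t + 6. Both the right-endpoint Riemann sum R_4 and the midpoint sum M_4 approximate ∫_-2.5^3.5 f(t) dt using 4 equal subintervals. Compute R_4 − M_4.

25.875

R_4 = 144.75.
M_4 = 118.875.
R_4 − M_4 = 25.875.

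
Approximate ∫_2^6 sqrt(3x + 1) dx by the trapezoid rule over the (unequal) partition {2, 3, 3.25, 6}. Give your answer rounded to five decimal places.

14.21086

Subinterval widths: 1, 0.25, 2.75.
f(2) ≈ 2.64575, f(3) ≈ 3.16228, f(3.25) ≈ 3.27872, f(6) ≈ 4.35890.
On each subinterval the trapezoid contributes (Δx_i/2)·[f(x_{i-1}) + f(x_i)].
Sum ≈ 14.21086.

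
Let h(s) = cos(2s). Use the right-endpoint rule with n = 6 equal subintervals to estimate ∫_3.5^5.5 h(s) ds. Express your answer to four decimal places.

Δs = (5.5 − 3.5)/6 = 1/3.
Right endpoints: 23/6, 25/6, 4.5, 29/6, 31/6, 5.5.
h(23/6) ≈ 0.1862, h(25/6) ≈ -0.4612, h(4.5) ≈ -0.9111, h(29/6) ≈ -0.9709, h(31/6) ≈ -0.6149, h(5.5) ≈ 0.0044.
Sum = Δs · [h(23/6) + h(25/6) + h(4.5) + ...].
Sum ≈ -0.9225.

-0.9225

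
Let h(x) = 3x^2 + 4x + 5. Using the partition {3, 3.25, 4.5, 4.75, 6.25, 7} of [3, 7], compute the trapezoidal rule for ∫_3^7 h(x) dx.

Subinterval widths: 0.25, 1.25, 0.25, 1.5, 0.75.
h(3) = 44, h(3.25) = 49.6875, h(4.5) = 83.75, h(4.75) = 91.6875, h(6.25) = 147.1875, h(7) = 180.
On each subinterval the trapezoid contributes (Δx_i/2)·[h(x_{i-1}) + h(x_i)].
Sum = 418.890625.

418.890625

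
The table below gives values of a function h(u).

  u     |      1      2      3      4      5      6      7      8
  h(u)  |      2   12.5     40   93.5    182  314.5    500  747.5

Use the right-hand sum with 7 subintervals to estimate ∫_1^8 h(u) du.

Δu = 1.
Sum = 1·[12.5 + 40 + 93.5 + 182 + 314.5 + 500 + 747.5] = 1890.

1890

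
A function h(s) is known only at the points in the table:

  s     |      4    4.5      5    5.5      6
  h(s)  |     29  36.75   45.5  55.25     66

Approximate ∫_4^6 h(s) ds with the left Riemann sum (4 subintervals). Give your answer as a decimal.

83.25

Δs = 0.5.
Sum = 0.5·[29 + 36.75 + 45.5 + 55.25] = 83.25.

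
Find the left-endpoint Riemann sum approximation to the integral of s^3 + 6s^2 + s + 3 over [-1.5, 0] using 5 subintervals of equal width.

Δs = (0 − (-1.5))/5 = 0.3.
Left endpoints: -1.5, -1.2, -0.9, -0.6, -0.3.
f(-1.5) = 11.625, f(-1.2) = 8.712, f(-0.9) = 6.231, f(-0.6) = 4.344, f(-0.3) = 3.213.
Sum = Δs · [f(-1.5) + f(-1.2) + f(-0.9) + f(-0.6) + f(-0.3)].
Sum = 10.2375.

10.2375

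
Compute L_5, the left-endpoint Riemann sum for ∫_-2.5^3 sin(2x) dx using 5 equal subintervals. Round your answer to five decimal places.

0.49171

Δx = (3 − (-2.5))/5 = 1.1.
Left endpoints: -2.5, -1.4, -0.3, 0.8, 1.9.
f(-2.5) ≈ 0.95892, f(-1.4) ≈ -0.33499, f(-0.3) ≈ -0.56464, f(0.8) ≈ 0.99957, f(1.9) ≈ -0.61186.
Sum = Δx · [f(-2.5) + f(-1.4) + f(-0.3) + f(0.8) + f(1.9)].
Sum ≈ 0.49171.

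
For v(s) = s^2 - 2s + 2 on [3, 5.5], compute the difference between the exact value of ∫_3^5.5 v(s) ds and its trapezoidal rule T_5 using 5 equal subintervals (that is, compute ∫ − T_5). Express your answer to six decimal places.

-0.104167

Exact integral: ∫_3^5.5 v(s) ds ≈ 30.20833333.
T_5 = 30.3125.
Error ≈ 30.20833333 − 30.3125 ≈ -0.104167.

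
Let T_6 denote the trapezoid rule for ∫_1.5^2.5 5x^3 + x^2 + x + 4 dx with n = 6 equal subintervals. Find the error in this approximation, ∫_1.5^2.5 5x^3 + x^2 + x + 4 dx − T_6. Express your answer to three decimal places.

Exact integral: ∫_1.5^2.5 f(x) dx ≈ 52.58333.
T_6 ≈ 52.72685.
Error ≈ 52.58333 − 52.72685 ≈ -0.144.

-0.144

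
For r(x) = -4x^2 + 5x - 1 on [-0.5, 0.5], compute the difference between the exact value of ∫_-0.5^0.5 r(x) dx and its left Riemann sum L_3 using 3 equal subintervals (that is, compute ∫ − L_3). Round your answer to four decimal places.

0.9074

Exact integral: ∫_-0.5^0.5 r(x) dx ≈ -1.333333.
L_3 ≈ -2.240741.
Error ≈ -1.333333 − (-2.240741) ≈ 0.9074.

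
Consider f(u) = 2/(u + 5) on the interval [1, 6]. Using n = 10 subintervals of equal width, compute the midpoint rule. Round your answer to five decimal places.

1.21187

Δu = (6 − 1)/10 = 0.5.
Midpoints: 1.25, 1.75, 2.25, 2.75, 3.25, 3.75, 4.25, 4.75, 5.25, 5.75.
f(1.25) = 0.32, f(1.75) = 8/27, f(2.25) = 8/29, f(2.75) = 8/31, f(3.25) = 8/33, f(3.75) = 8/35, f(4.25) = 8/37, f(4.75) = 8/39, f(5.25) = 8/41, f(5.75) = 8/43.
Sum = Δu · [f(1.25) + f(1.75) + f(2.25) + ...].
Sum ≈ 1.21187.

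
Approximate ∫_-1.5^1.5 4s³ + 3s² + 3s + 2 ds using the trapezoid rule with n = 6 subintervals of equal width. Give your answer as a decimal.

Δs = (1.5 − (-1.5))/6 = 0.5.
f(-1.5) = -9.25, f(-1) = -2, f(-0.5) = 0.75, f(0) = 2, f(0.5) = 4.75, f(1) = 12, f(1.5) = 26.75.
T_6 = (Δs/2)·[f(s_0) + 2f(s_1) + ... + 2f(s_{5}) + f(s_6)].
Sum = 13.125.

13.125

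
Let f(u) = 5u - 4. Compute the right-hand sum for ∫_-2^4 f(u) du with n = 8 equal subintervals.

17.25

Δu = (4 − (-2))/8 = 0.75.
Right endpoints: -1.25, -0.5, 0.25, 1, 1.75, 2.5, 3.25, 4.
f(-1.25) = -10.25, f(-0.5) = -6.5, f(0.25) = -2.75, f(1) = 1, f(1.75) = 4.75, f(2.5) = 8.5, f(3.25) = 12.25, f(4) = 16.
Sum = Δu · [f(-1.25) + f(-0.5) + f(0.25) + ...].
Sum = 17.25.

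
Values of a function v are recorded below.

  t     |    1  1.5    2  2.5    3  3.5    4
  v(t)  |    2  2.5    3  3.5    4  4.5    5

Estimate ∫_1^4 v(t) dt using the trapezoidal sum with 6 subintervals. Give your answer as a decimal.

Δt = 0.5.
T_6 = (0.5/2)·[2 + 2·2.5 + 2·3 + 2·3.5 + 2·4 + 2·4.5 + 5] = 10.5.

10.5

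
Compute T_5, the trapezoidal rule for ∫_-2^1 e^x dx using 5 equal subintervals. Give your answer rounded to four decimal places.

Δx = (1 − (-2))/5 = 0.6.
f(-2) ≈ 0.1353, f(-1.4) ≈ 0.2466, f(-0.8) ≈ 0.4493, f(-0.2) ≈ 0.8187, f(0.4) ≈ 1.4918, f(1) ≈ 2.7183.
T_5 = (Δx/2)·[f(x_0) + 2f(x_1) + ... + 2f(x_{4}) + f(x_5)].
Sum ≈ 2.6600.

2.6600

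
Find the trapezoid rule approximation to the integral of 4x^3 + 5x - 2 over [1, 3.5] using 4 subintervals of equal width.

176.58203125

Δx = (3.5 − 1)/4 = 0.625.
f(1) = 7, f(1.625) = 23.2890625, f(2.25) = 54.8125, f(2.875) = 107.4296875, f(3.5) = 187.
T_4 = (Δx/2)·[f(x_0) + 2f(x_1) + 2f(x_2) + 2f(x_3) + f(x_4)].
Sum = 176.58203125.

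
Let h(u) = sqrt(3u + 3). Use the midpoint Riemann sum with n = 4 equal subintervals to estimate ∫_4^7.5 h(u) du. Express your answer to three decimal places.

Δu = (7.5 − 4)/4 = 0.875.
Midpoints: 4.4375, 5.3125, 6.1875, 7.0625.
h(4.4375) ≈ 4.039, h(5.3125) ≈ 4.352, h(6.1875) ≈ 4.644, h(7.0625) ≈ 4.918.
Sum = Δu · [h(4.4375) + h(5.3125) + h(6.1875) + h(7.0625)].
Sum ≈ 15.708.

15.708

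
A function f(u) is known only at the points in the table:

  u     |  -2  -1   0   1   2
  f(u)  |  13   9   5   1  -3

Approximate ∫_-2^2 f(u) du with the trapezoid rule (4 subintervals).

20

Δu = 1.
T_4 = (1/2)·[13 + 2·9 + 2·5 + 2·1 + (-3)] = 20.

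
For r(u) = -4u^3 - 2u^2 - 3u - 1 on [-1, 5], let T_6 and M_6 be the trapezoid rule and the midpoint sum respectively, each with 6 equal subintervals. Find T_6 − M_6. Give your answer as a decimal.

T_6 = -776.
M_6 = -737.
T_6 − M_6 = -39.

-39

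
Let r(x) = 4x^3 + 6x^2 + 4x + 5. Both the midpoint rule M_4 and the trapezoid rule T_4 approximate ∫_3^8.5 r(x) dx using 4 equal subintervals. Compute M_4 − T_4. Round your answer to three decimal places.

-194.971

M_4 ≈ 6402.32227.
T_4 = 6597.29296875.
M_4 − T_4 ≈ -194.971.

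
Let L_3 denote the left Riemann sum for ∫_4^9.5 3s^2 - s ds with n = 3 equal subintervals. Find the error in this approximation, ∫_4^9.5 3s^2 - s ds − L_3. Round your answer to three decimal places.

Exact integral: ∫_4^9.5 f(s) ds = 756.25.
L_3 ≈ 566.34722.
Error ≈ 756.25 − 566.34722 ≈ 189.903.

189.903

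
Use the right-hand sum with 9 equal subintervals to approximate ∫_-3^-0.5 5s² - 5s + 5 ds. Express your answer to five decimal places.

Δs = (-0.5 − (-3))/9 = 5/18.
Right endpoints: -49/18, -22/9, -13/6, -17/9, -29/18, -4/3, -19/18, -7/9, -0.5.
f(-49/18) = 18035/324, f(-22/9) = 3815/81, f(-13/6) = 1415/36, f(-17/9) = 2615/81, f(-29/18) = 8435/324, f(-4/3) = 185/9, f(-19/18) = 5135/324, f(-7/9) = 965/81, f(-0.5) = 8.75.
Sum = Δs · [f(-49/18) + f(-22/9) + f(-13/6) + ...].
Sum ≈ 71.51492.

71.51492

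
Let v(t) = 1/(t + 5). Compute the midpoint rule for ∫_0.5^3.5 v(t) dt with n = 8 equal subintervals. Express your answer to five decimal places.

0.43521

Δt = (3.5 − 0.5)/8 = 0.375.
Midpoints: 0.6875, 1.0625, 1.4375, 1.8125, 2.1875, 2.5625, 2.9375, 3.3125.
v(0.6875) = 16/91, v(1.0625) = 16/97, v(1.4375) = 16/103, v(1.8125) = 16/109, v(2.1875) = 16/115, v(2.5625) = 16/121, v(2.9375) = 16/127, v(3.3125) = 16/133.
Sum = Δt · [v(0.6875) + v(1.0625) + v(1.4375) + ...].
Sum ≈ 0.43521.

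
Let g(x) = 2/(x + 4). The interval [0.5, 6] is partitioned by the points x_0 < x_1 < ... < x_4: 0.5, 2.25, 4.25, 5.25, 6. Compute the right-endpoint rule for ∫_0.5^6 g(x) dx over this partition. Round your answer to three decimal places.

1.411

Subinterval widths: 1.75, 2, 1, 0.75.
Right endpoints: 2.25, 4.25, 5.25, 6.
g(2.25) = 0.32, g(4.25) = 8/33, g(5.25) = 8/37, g(6) = 0.2.
Sum = Σ Δx_i · g(x_i).
Sum ≈ 1.411.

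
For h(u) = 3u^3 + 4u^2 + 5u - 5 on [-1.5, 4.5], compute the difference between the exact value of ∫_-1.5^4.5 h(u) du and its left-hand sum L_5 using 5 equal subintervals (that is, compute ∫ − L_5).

Exact integral: ∫_-1.5^4.5 h(u) du = 444.75.
L_5 = 238.65.
Error = 444.75 − 238.65 = 206.1.

206.1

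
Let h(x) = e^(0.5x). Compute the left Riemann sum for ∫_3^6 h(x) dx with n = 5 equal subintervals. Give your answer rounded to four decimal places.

26.7602

Δx = (6 − 3)/5 = 0.6.
Left endpoints: 3, 3.6, 4.2, 4.8, 5.4.
h(3) ≈ 4.4817, h(3.6) ≈ 6.0496, h(4.2) ≈ 8.1662, h(4.8) ≈ 11.0232, h(5.4) ≈ 14.8797.
Sum = Δx · [h(3) + h(3.6) + h(4.2) + h(4.8) + h(5.4)].
Sum ≈ 26.7602.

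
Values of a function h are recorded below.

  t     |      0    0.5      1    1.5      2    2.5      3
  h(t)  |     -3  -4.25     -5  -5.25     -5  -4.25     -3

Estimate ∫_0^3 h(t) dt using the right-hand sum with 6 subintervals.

-13.375

Δt = 0.5.
Sum = 0.5·[(-4.25) + (-5) + (-5.25) + (-5) + (-4.25) + (-3)] = -13.375.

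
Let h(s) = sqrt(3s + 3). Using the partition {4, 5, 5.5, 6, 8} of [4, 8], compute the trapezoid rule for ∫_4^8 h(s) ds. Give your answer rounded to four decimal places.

18.2508

Subinterval widths: 1, 0.5, 0.5, 2.
h(4) ≈ 3.8730, h(5) ≈ 4.2426, h(5.5) ≈ 4.4159, h(6) ≈ 4.5826, h(8) ≈ 5.1962.
On each subinterval the trapezoid contributes (Δs_i/2)·[h(s_{i-1}) + h(s_i)].
Sum ≈ 18.2508.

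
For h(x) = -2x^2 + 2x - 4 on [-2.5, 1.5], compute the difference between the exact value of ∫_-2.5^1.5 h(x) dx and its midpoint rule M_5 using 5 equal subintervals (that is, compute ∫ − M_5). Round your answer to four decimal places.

Exact integral: ∫_-2.5^1.5 h(x) dx ≈ -32.666667.
M_5 = -32.24.
Error ≈ -32.666667 − (-32.24) ≈ -0.4267.

-0.4267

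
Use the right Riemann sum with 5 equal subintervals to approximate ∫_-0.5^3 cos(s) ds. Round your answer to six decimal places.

Δs = (3 − (-0.5))/5 = 0.7.
Right endpoints: 0.2, 0.9, 1.6, 2.3, 3.
f(0.2) ≈ 0.980067, f(0.9) ≈ 0.621610, f(1.6) ≈ -0.029200, f(2.3) ≈ -0.666276, f(3) ≈ -0.989992.
Sum = Δs · [f(0.2) + f(0.9) + f(1.6) + f(2.3) + f(3)].
Sum ≈ -0.058654.

-0.058654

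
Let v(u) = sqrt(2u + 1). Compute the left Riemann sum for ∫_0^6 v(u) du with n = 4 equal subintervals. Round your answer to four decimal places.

Δu = (6 − 0)/4 = 1.5.
Left endpoints: 0, 1.5, 3, 4.5.
v(0) ≈ 1.0000, v(1.5) ≈ 2.0000, v(3) ≈ 2.6458, v(4.5) ≈ 3.1623.
Sum = Δu · [v(0) + v(1.5) + v(3) + v(4.5)].
Sum ≈ 13.2120.

13.2120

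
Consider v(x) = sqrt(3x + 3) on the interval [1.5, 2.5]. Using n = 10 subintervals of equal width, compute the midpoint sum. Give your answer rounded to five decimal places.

2.99654

Δx = (2.5 − 1.5)/10 = 0.1.
Midpoints: 1.55, 1.65, 1.75, 1.85, 1.95, 2.05, 2.15, 2.25, 2.35, 2.45.
v(1.55) ≈ 2.76586, v(1.65) ≈ 2.81957, v(1.75) ≈ 2.87228, v(1.85) ≈ 2.92404, v(1.95) ≈ 2.97489, v(2.05) ≈ 3.02490, v(2.15) ≈ 3.07409, v(2.25) ≈ 3.12250, v(2.35) ≈ 3.17017, v(2.45) ≈ 3.21714.
Sum = Δx · [v(1.55) + v(1.65) + v(1.75) + ...].
Sum ≈ 2.99654.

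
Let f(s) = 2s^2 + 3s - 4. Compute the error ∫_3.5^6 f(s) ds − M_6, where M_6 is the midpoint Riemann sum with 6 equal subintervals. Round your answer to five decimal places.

0.07234

Exact integral: ∫_3.5^6 f(s) ds ≈ 141.0416667.
M_6 ≈ 140.9693287.
Error ≈ 141.0416667 − 140.9693287 ≈ 0.07234.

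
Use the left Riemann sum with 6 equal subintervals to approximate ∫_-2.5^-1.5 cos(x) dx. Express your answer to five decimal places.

-0.47076

Δx = (-1.5 − (-2.5))/6 = 1/6.
Left endpoints: -2.5, -7/3, -13/6, -2, -11/6, -5/3.
f(-2.5) ≈ -0.80114, f(-7/3) ≈ -0.69076, f(-13/6) ≈ -0.56123, f(-2) ≈ -0.41615, f(-11/6) ≈ -0.25953, f(-5/3) ≈ -0.09572.
Sum = Δx · [f(-2.5) + f(-7/3) + f(-13/6) + ...].
Sum ≈ -0.47076.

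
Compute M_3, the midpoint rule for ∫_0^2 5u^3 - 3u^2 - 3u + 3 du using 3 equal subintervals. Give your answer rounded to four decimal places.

Δu = (2 − 0)/3 = 2/3.
Midpoints: 1/3, 1, 5/3.
f(1/3) = 50/27, f(1) = 2, f(5/3) = 346/27.
Sum = Δu · [f(1/3) + f(1) + f(5/3)].
Sum ≈ 11.1111.

11.1111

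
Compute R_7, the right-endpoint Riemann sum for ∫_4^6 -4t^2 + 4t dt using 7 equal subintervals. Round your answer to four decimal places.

Δt = (6 − 4)/7 = 2/7.
Right endpoints: 30/7, 32/7, 34/7, 36/7, 38/7, 40/7, 6.
f(30/7) = -2760/49, f(32/7) = -3200/49, f(34/7) = -3672/49, f(36/7) = -4176/49, f(38/7) = -4712/49, f(40/7) = -5280/49, f(6) = -120.
Sum = Δt · [f(30/7) + f(32/7) + f(34/7) + ...].
Sum ≈ -173.0612.

-173.0612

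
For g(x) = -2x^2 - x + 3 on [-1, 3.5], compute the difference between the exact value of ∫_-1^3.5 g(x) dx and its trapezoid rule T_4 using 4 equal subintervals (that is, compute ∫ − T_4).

1.8984375

Exact integral: ∫_-1^3.5 g(x) dx = -21.375.
T_4 = -23.2734375.
Error = -21.375 − (-23.2734375) = 1.8984375.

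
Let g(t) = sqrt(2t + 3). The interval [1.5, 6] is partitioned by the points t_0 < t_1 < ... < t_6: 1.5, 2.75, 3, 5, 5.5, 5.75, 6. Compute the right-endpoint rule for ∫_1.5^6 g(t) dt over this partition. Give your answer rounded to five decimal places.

Subinterval widths: 1.25, 0.25, 2, 0.5, 0.25, 0.25.
Right endpoints: 2.75, 3, 5, 5.5, 5.75, 6.
g(2.75) ≈ 2.91548, g(3) ≈ 3.00000, g(5) ≈ 3.60555, g(5.5) ≈ 3.74166, g(5.75) ≈ 3.80789, g(6) ≈ 3.87298.
Sum = Σ Δt_i · g(t_i).
Sum ≈ 15.39649.

15.39649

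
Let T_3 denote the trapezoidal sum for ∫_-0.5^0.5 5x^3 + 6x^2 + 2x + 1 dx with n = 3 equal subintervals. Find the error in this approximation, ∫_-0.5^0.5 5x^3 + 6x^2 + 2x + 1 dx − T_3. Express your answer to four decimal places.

Exact integral: ∫_-0.5^0.5 f(x) dx = 1.5.
T_3 ≈ 1.611111.
Error ≈ 1.5 − 1.611111 ≈ -0.1111.

-0.1111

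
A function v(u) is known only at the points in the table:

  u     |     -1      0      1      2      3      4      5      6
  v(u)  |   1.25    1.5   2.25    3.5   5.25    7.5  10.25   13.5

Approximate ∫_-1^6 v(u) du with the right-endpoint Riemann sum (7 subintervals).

Δu = 1.
Sum = 1·[1.5 + 2.25 + 3.5 + 5.25 + 7.5 + 10.25 + 13.5] = 43.75.

43.75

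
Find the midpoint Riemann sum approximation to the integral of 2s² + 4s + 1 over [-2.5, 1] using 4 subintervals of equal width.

Δs = (1 − (-2.5))/4 = 0.875.
Midpoints: -2.0625, -1.1875, -0.3125, 0.5625.
f(-2.0625) = 1.2578125, f(-1.1875) = -0.9296875, f(-0.3125) = -0.0546875, f(0.5625) = 3.8828125.
Sum = Δs · [f(-2.0625) + f(-1.1875) + f(-0.3125) + f(0.5625)].
Sum = 3.63671875.

3.63671875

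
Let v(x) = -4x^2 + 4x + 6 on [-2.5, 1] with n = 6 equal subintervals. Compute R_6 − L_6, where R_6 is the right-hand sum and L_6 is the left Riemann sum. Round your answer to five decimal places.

20.41667

R_6 ≈ -2.2523148.
L_6 ≈ -22.6689815.
R_6 − L_6 ≈ 20.41667.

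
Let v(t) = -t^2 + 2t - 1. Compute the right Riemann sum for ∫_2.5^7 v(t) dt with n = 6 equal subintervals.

Δt = (7 − 2.5)/6 = 0.75.
Right endpoints: 3.25, 4, 4.75, 5.5, 6.25, 7.
v(3.25) = -5.0625, v(4) = -9, v(4.75) = -14.0625, v(5.5) = -20.25, v(6.25) = -27.5625, v(7) = -36.
Sum = Δt · [v(3.25) + v(4) + v(4.75) + ...].
Sum = -83.953125.

-83.953125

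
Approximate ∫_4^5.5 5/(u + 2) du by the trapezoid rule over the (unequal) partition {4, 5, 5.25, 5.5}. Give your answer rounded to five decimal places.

Subinterval widths: 1, 0.25, 0.25.
f(4) = 5/6, f(5) = 5/7, f(5.25) = 20/29, f(5.5) = 2/3.
On each subinterval the trapezoid contributes (Δu_i/2)·[f(u_{i-1}) + f(u_i)].
Sum ≈ 1.11884.

1.11884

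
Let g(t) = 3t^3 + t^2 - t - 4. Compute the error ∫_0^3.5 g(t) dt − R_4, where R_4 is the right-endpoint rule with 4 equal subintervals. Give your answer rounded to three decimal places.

Exact integral: ∫_0^3.5 g(t) dt ≈ 106.71354.
R_4 ≈ 174.29590.
Error ≈ 106.71354 − 174.29590 ≈ -67.582.

-67.582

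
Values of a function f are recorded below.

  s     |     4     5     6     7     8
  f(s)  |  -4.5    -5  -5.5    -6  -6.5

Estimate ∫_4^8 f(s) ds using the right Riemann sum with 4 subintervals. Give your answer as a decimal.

Δs = 1.
Sum = 1·[(-5) + (-5.5) + (-6) + (-6.5)] = -23.

-23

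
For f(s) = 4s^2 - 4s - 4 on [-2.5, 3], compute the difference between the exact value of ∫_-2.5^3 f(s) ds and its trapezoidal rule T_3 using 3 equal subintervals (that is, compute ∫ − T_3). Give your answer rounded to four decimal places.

Exact integral: ∫_-2.5^3 f(s) ds ≈ 29.333333.
T_3 ≈ 41.657407.
Error ≈ 29.333333 − 41.657407 ≈ -12.3241.

-12.3241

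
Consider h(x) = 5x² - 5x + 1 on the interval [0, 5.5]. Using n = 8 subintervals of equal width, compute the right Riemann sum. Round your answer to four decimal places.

Δx = (5.5 − 0)/8 = 0.6875.
Right endpoints: 0.6875, 1.375, 2.0625, 2.75, 3.4375, 4.125, 4.8125, 5.5.
h(0.6875) = -0.07421875, h(1.375) = 3.578125, h(2.0625) = 11.95703125, h(2.75) = 25.0625, h(3.4375) = 42.89453125, h(4.125) = 65.453125, h(4.8125) = 92.73828125, h(5.5) = 124.75.
Sum = Δx · [h(0.6875) + h(1.375) + h(2.0625) + ...].
Sum ≈ 251.8721.

251.8721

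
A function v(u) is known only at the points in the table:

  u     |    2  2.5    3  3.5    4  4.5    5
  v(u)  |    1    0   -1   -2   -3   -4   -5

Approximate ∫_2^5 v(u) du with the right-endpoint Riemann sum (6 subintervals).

-7.5

Δu = 0.5.
Sum = 0.5·[0 + (-1) + (-2) + (-3) + (-4) + (-5)] = -7.5.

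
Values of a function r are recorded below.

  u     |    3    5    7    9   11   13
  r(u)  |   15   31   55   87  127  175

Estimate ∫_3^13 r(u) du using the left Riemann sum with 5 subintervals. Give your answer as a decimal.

Δu = 2.
Sum = 2·[15 + 31 + 55 + 87 + 127] = 630.

630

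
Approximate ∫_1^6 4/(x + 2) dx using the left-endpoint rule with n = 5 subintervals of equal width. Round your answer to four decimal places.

4.3714

Δx = (6 − 1)/5 = 1.
Left endpoints: 1, 2, 3, 4, 5.
f(1) = 4/3, f(2) = 1, f(3) = 0.8, f(4) = 2/3, f(5) = 4/7.
Sum = Δx · [f(1) + f(2) + f(3) + f(4) + f(5)].
Sum ≈ 4.3714.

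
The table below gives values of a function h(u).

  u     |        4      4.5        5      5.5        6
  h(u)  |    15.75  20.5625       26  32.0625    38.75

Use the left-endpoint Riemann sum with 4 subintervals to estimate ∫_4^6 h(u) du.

47.1875

Δu = 0.5.
Sum = 0.5·[15.75 + 20.5625 + 26 + 32.0625] = 47.1875.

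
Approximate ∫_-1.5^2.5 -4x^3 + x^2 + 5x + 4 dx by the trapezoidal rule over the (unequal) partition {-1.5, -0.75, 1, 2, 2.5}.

-4.46875

Subinterval widths: 0.75, 1.75, 1, 0.5.
f(-1.5) = 12.25, f(-0.75) = 2.5, f(1) = 6, f(2) = -14, f(2.5) = -39.75.
On each subinterval the trapezoid contributes (Δx_i/2)·[f(x_{i-1}) + f(x_i)].
Sum = -4.46875.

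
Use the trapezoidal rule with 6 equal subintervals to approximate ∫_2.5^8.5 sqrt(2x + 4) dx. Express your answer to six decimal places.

23.068452

Δx = (8.5 − 2.5)/6 = 1.
f(2.5) ≈ 3.000000, f(3.5) ≈ 3.316625, f(4.5) ≈ 3.605551, f(5.5) ≈ 3.872983, f(6.5) ≈ 4.123106, f(7.5) ≈ 4.358899, f(8.5) ≈ 4.582576.
T_6 = (Δx/2)·[f(x_0) + 2f(x_1) + ... + 2f(x_{5}) + f(x_6)].
Sum ≈ 23.068452.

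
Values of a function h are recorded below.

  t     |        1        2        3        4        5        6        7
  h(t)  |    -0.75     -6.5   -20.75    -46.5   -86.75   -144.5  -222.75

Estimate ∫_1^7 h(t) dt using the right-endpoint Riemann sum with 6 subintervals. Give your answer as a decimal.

Δt = 1.
Sum = 1·[(-6.5) + (-20.75) + (-46.5) + (-86.75) + (-144.5) + (-222.75)] = -527.75.

-527.75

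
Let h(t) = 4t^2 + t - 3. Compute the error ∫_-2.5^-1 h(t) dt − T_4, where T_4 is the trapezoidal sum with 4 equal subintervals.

-0.140625

Exact integral: ∫_-2.5^-1 h(t) dt = 12.375.
T_4 = 12.515625.
Error = 12.375 − 12.515625 = -0.140625.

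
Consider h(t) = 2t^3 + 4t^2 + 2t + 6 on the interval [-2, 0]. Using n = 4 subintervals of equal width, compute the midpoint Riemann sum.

10.75

Δt = (0 − (-2))/4 = 0.5.
Midpoints: -1.75, -1.25, -0.75, -0.25.
h(-1.75) = 4.03125, h(-1.25) = 5.84375, h(-0.75) = 5.90625, h(-0.25) = 5.71875.
Sum = Δt · [h(-1.75) + h(-1.25) + h(-0.75) + h(-0.25)].
Sum = 10.75.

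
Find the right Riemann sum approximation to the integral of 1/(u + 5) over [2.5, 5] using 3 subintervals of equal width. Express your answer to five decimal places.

Δu = (5 − 2.5)/3 = 5/6.
Right endpoints: 10/3, 25/6, 5.
f(10/3) = 0.12, f(25/6) = 6/55, f(5) = 0.1.
Sum = Δu · [f(10/3) + f(25/6) + f(5)].
Sum ≈ 0.27424.

0.27424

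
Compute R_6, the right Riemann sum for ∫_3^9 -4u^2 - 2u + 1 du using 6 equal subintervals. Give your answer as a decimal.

-1156

Δu = (9 − 3)/6 = 1.
Right endpoints: 4, 5, 6, 7, 8, 9.
f(4) = -71, f(5) = -109, f(6) = -155, f(7) = -209, f(8) = -271, f(9) = -341.
Sum = Δu · [f(4) + f(5) + f(6) + ...].
Sum = -1156.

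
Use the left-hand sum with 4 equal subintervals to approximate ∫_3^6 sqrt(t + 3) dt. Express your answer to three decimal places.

7.994

Δt = (6 − 3)/4 = 0.75.
Left endpoints: 3, 3.75, 4.5, 5.25.
f(3) ≈ 2.449, f(3.75) ≈ 2.598, f(4.5) ≈ 2.739, f(5.25) ≈ 2.872.
Sum = Δt · [f(3) + f(3.75) + f(4.5) + f(5.25)].
Sum ≈ 7.994.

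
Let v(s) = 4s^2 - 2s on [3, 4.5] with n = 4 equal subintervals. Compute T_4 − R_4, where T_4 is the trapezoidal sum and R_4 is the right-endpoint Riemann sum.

T_4 = 74.390625.
R_4 = 82.265625.
T_4 − R_4 = -7.875.

-7.875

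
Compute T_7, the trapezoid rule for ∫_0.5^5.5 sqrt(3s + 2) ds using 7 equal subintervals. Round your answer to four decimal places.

16.2084

Δs = (5.5 − 0.5)/7 = 5/7.
f(0.5) ≈ 1.8708, f(17/14) ≈ 2.3755, f(27/14) ≈ 2.7903, f(37/14) ≈ 3.1510, f(47/14) ≈ 3.4744, f(57/14) ≈ 3.7702, f(67/14) ≈ 4.0444, f(5.5) ≈ 4.3012.
T_7 = (Δs/2)·[f(s_0) + 2f(s_1) + ... + 2f(s_{6}) + f(s_7)].
Sum ≈ 16.2084.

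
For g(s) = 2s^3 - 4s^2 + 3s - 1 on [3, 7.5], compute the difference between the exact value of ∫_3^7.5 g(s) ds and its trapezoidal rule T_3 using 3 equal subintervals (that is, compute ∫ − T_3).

Exact integral: ∫_3^7.5 g(s) ds = 1081.40625.
T_3 = 1127.8125.
Error = 1081.40625 − 1127.8125 = -46.40625.

-46.40625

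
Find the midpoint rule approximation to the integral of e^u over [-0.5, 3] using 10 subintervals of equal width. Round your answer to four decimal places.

Δu = (3 − (-0.5))/10 = 0.35.
Midpoints: -0.325, 0.025, 0.375, 0.725, 1.075, 1.425, 1.775, 2.125, 2.475, 2.825.
f(-0.325) ≈ 0.7225, f(0.025) ≈ 1.0253, f(0.375) ≈ 1.4550, f(0.725) ≈ 2.0647, f(1.075) ≈ 2.9300, f(1.425) ≈ 4.1579, f(1.775) ≈ 5.9003, f(2.125) ≈ 8.3729, f(2.475) ≈ 11.8817, f(2.825) ≈ 16.8609.
Sum = Δu · [f(-0.325) + f(0.025) + f(0.375) + ...].
Sum ≈ 19.3799.

19.3799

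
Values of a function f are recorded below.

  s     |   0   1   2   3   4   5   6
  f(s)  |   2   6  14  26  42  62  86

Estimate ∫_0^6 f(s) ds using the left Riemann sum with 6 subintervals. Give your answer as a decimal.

Δs = 1.
Sum = 1·[2 + 6 + 14 + 26 + 42 + 62] = 152.

152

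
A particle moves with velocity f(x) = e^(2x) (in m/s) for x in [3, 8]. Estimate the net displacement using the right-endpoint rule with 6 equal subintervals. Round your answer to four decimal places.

9129001.5880

Δx = (8 − 3)/6 = 5/6.
Right endpoints: 23/6, 14/3, 5.5, 19/3, 43/6, 8.
f(23/6) ≈ 2135.9497, f(14/3) ≈ 11308.7646, f(5.5) ≈ 59874.1417, f(19/3) ≈ 317003.0476, f(43/6) ≈ 1678369.4814, f(8) ≈ 8886110.5205.
Sum = Δx · [f(23/6) + f(14/3) + f(5.5) + ...].
Sum ≈ 9129001.5880.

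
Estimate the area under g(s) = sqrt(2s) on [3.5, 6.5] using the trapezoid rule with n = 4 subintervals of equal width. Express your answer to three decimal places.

Δs = (6.5 − 3.5)/4 = 0.75.
g(3.5) ≈ 2.646, g(4.25) ≈ 2.915, g(5) ≈ 3.162, g(5.75) ≈ 3.391, g(6.5) ≈ 3.606.
T_4 = (Δs/2)·[g(s_0) + 2g(s_1) + 2g(s_2) + 2g(s_3) + g(s_4)].
Sum ≈ 9.446.

9.446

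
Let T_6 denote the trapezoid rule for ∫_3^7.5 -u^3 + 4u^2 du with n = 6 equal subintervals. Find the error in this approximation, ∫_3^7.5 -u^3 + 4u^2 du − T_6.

Exact integral: ∫_3^7.5 f(u) du = -244.265625.
T_6 = -249.22265625.
Error = -244.265625 − (-249.22265625) = 4.95703125.

4.95703125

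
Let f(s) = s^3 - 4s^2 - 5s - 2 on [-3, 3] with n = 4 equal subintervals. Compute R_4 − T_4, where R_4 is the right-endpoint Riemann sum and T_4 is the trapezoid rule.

18

R_4 = -75.
T_4 = -93.
R_4 − T_4 = 18.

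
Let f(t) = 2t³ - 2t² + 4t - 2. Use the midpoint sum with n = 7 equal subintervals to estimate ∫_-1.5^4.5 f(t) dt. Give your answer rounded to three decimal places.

Δt = (4.5 − (-1.5))/7 = 6/7.
Midpoints: -15/14, -3/14, 9/14, 1.5, 33/14, 45/14, 57/14.
f(-15/14) = -15149/1372, f(-3/14) = -4073/1372, f(9/14) = 379/1372, f(1.5) = 6.25, f(33/14) = 30883/1372, f(45/14) = 77671/1372, f(57/14) = 159307/1372.
Sum = Δt · [f(-15/14) + f(-3/14) + f(9/14) + ...].
Sum ≈ 160.929.

160.929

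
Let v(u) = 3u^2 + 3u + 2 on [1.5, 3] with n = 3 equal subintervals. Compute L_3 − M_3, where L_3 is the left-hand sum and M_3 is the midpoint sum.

-5.90625

L_3 = 30.75.
M_3 = 36.65625.
L_3 − M_3 = -5.90625.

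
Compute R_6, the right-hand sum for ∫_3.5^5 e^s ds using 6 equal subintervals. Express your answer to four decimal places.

130.3098

Δs = (5 − 3.5)/6 = 0.25.
Right endpoints: 3.75, 4, 4.25, 4.5, 4.75, 5.
f(3.75) ≈ 42.5211, f(4) ≈ 54.5982, f(4.25) ≈ 70.1054, f(4.5) ≈ 90.0171, f(4.75) ≈ 115.5843, f(5) ≈ 148.4132.
Sum = Δs · [f(3.75) + f(4) + f(4.25) + ...].
Sum ≈ 130.3098.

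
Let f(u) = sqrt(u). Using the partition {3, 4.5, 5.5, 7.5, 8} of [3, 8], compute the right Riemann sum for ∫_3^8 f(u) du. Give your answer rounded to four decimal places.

Subinterval widths: 1.5, 1, 2, 0.5.
Right endpoints: 4.5, 5.5, 7.5, 8.
f(4.5) ≈ 2.1213, f(5.5) ≈ 2.3452, f(7.5) ≈ 2.7386, f(8) ≈ 2.8284.
Sum = Σ Δu_i · f(u_i).
Sum ≈ 12.4186.

12.4186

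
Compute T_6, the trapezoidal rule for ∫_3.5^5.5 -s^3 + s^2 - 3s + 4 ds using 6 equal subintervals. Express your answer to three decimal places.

Δs = (5.5 − 3.5)/6 = 1/3.
f(3.5) = -37.125, f(23/6) = -10613/216, f(25/6) = -13711/216, f(4.5) = -80.375, f(29/6) = -21611/216, f(31/6) = -26509/216, f(5.5) = -148.625.
T_6 = (Δs/2)·[f(s_0) + 2f(s_1) + ... + 2f(s_{5}) + f(s_6)].
Sum ≈ -169.546.

-169.546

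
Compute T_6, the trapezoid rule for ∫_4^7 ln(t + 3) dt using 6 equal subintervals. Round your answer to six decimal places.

6.403587

Δt = (7 − 4)/6 = 0.5.
f(4) ≈ 1.945910, f(4.5) ≈ 2.014903, f(5) ≈ 2.079442, f(5.5) ≈ 2.140066, f(6) ≈ 2.197225, f(6.5) ≈ 2.251292, f(7) ≈ 2.302585.
T_6 = (Δt/2)·[f(t_0) + 2f(t_1) + ... + 2f(t_{5}) + f(t_6)].
Sum ≈ 6.403587.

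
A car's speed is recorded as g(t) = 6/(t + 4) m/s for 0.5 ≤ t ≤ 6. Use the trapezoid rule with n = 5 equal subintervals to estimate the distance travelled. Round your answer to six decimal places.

Δt = (6 − 0.5)/5 = 1.1.
g(0.5) = 4/3, g(1.6) = 15/14, g(2.7) = 60/67, g(3.8) = 10/13, g(4.9) = 60/89, g(6) = 0.6.
T_5 = (Δt/2)·[g(t_0) + 2g(t_1) + ... + 2g(t_{4}) + g(t_5)].
Sum ≈ 4.814706.

4.814706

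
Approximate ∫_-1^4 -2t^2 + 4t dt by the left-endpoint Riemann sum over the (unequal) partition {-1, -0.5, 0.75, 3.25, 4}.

Subinterval widths: 0.5, 1.25, 2.5, 0.75.
Left endpoints: -1, -0.5, 0.75, 3.25.
f(-1) = -6, f(-0.5) = -2.5, f(0.75) = 1.875, f(3.25) = -8.125.
Sum = Σ Δt_i · f(t_i).
Sum = -7.53125.

-7.53125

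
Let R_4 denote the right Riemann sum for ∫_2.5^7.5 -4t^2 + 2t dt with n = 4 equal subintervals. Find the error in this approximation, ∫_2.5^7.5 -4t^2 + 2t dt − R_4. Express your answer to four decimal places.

Exact integral: ∫_2.5^7.5 f(t) dt ≈ -491.666667.
R_4 = -615.625.
Error ≈ -491.666667 − (-615.625) ≈ 123.9583.

123.9583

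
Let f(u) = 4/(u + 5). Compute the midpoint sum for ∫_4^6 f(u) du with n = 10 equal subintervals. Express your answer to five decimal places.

0.80266

Δu = (6 − 4)/10 = 0.2.
Midpoints: 4.1, 4.3, 4.5, 4.7, 4.9, 5.1, 5.3, 5.5, 5.7, 5.9.
f(4.1) = 40/91, f(4.3) = 40/93, f(4.5) = 8/19, f(4.7) = 40/97, f(4.9) = 40/99, f(5.1) = 40/101, f(5.3) = 40/103, f(5.5) = 8/21, f(5.7) = 40/107, f(5.9) = 40/109.
Sum = Δu · [f(4.1) + f(4.3) + f(4.5) + ...].
Sum ≈ 0.80266.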